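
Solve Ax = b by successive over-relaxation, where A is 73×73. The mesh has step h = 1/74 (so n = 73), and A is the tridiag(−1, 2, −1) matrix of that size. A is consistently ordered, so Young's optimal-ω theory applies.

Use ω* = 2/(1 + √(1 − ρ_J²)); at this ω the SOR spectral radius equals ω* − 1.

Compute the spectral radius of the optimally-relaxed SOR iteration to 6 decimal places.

ρ_SOR = 0.918573

n=73: λ(B_J) = 1 − λ(A)/2 = cos(kπ/74); k=1 gives ρ_J = 0.999099.
1 − cos²(π/74) = sin²(π/74) ⇒ √(1−ρ_J²) = sin(π/74) = 0.0424412.
[ω*] 2 ÷ (1 + 0.0424412) = 2 ÷ 1.0424412 = 1.918573.
[ρ_SOR] ω* − 1 = 0.918573.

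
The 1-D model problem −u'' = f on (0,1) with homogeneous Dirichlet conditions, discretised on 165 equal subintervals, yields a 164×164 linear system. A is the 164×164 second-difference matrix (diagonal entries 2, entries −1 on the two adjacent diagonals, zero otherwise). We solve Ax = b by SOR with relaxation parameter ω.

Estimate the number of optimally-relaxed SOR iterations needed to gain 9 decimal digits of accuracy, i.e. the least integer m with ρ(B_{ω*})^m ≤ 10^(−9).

m = 545

B_J for the 164×164 system has eigenvalues cos(kπ/165); ρ_J = cos(π/165) = 0.9998187.
√(1 − cos²(π/165)) = sin(π/165) ≈ 0.0190388.
[ω*] 2 ÷ (1 + 0.0190388) = 2 ÷ 1.0190388 = 1.9626338.
ρ_SOR = ω* − 1 = 1.9626338 − 1 = 0.9626338.
m ≥ 9·ln10 / (−ln 0.9626338) = 544.173; smallest integer m = 545.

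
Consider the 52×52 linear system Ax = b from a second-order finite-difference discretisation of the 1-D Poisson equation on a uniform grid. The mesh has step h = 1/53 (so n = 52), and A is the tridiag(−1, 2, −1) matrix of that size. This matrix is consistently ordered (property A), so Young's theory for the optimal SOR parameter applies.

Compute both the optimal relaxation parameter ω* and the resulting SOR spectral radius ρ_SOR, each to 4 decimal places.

½·tridiag(1,0,1) at n=52: λ_k = cos(kπ/53); max |λ| at k=1 ⇒ ρ_J = cos(π/53) ≈ 0.9982.
1 − cos²(π/53) = sin²(π/53) ⇒ √(1−ρ_J²) = sin(π/53) = 0.05924.
So ω* = 2/1.05924 = 1.8881 (Young).
At ω = 1.8881 every |λ(B_ω)| = ω−1, so ρ_SOR = 0.8881.

ω* = 1.8881, ρ_SOR = 0.8881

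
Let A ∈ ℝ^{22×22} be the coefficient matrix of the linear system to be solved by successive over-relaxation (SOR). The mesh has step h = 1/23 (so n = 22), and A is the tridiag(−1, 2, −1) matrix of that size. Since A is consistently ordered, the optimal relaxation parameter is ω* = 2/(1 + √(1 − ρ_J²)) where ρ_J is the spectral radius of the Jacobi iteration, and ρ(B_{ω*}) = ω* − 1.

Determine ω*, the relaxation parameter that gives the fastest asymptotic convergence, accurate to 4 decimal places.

ω* = 1.7603

½·tridiag(1,0,1) at n=22: λ_k = cos(kπ/23); max |λ| at k=1 ⇒ ρ_J = cos(π/23) ≈ 0.9907.
√(1 − cos²(π/23)) = sin(π/23) ≈ 0.13617.
[ω*] 2 ÷ (1 + 0.13617) = 2 ÷ 1.13617 = 1.7603.
and ρ(B_{ω*}) = 1.7603 − 1 = 0.7603.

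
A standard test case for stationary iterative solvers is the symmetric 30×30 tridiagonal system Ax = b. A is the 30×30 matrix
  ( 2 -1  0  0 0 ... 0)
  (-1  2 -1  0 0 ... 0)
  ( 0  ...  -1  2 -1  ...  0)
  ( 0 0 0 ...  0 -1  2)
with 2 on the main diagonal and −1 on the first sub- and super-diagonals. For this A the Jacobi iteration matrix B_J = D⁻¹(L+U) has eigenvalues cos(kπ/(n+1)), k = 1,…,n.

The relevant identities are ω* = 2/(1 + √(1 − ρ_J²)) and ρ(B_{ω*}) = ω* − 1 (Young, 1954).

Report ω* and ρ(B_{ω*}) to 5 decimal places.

spectrum of D⁻¹(L+U) = {cos(kπ/31) : 1≤k≤30}; ρ_J = cos(π/31) = 0.99487.
√(1 − cos²(π/31)) = sin(π/31) ≈ 0.101168.
ω* = 2 / (1 + 0.101168) = 2 / 1.101168 ≈ 1.81625.
At ω = 1.81625 every |λ(B_ω)| = ω−1, so ρ_SOR = 0.81625.

ω* = 1.81625, ρ_SOR = 0.81625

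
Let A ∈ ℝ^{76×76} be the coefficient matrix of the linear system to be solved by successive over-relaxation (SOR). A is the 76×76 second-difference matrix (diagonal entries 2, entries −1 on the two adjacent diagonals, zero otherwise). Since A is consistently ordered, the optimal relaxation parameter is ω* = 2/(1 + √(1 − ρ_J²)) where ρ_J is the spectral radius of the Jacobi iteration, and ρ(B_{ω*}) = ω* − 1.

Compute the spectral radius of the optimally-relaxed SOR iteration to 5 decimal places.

[ρ_J] n=76: ρ(B_J) = cos(π/(n+1)) = cos(π/77) = 0.99917.
√(1−ρ_J²) = |sin(π/77)| = 0.040789
Young: ω* = 2/(1+√(1−ρ_J²)) = 2/(1+0.040789) = 2/1.040789 = 1.92162.
[ρ_SOR] ω* − 1 = 0.92162.

ρ_SOR = 0.92162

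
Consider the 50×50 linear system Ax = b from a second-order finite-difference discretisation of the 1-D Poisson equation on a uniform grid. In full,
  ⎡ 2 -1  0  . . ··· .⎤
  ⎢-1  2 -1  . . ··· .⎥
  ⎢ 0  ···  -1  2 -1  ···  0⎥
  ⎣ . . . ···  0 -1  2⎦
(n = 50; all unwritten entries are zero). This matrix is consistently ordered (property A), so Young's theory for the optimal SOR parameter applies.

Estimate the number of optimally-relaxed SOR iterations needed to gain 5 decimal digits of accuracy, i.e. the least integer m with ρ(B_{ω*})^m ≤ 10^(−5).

m = 94

ρ_J = max_k |cos(kπ/51)| = cos(π/51) = 0.9981033
√(1−ρ_J²) simplifies to sin(π/51) = 0.0615609.
Young: ω* = 2/(1+√(1−ρ_J²)) = 2/(1+0.0615609) = 2/1.0615609 = 1.8840181.
ρ_SOR = ω* − 1 = 1.8840181 − 1 = 0.8840181.
m ≥ 5·ln10 / (−ln 0.8840181) = 93.390; smallest integer m = 94.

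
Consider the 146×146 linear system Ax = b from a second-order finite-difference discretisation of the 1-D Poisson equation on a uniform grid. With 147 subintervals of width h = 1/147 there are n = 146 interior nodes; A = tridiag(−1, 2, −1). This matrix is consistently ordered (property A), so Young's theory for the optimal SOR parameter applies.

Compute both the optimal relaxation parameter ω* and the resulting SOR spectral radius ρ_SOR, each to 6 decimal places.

n=146: λ(B_J) = 1 − λ(A)/2 = cos(kπ/147); k=1 gives ρ_J = 0.999772.
√(1−ρ_J²) simplifies to sin(π/147) = 0.0213698.
Then 2/(1+√(1−ρ_J²)) = 2/(1+0.0213698); ω* = 2/1.0213698 = 1.958155.
ρ_SOR = ω* − 1 = 1.958155 − 1 = 0.958155.

ω* = 1.958155, ρ_SOR = 0.958155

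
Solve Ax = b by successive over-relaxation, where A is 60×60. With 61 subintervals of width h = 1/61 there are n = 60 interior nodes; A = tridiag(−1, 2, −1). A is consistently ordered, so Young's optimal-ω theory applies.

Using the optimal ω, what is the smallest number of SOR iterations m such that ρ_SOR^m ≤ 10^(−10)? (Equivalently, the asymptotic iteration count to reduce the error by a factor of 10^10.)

½·tridiag(1,0,1) at n=60: λ_k = cos(kπ/61); max |λ| at k=1 ⇒ ρ_J = cos(π/61) ≈ 0.9986741.
√(1−ρ_J²) = |sin(π/61)| = 0.0514788
So ω* = 2/1.0514788 = 1.9020830 (Young).
and ρ(B_{ω*}) = 1.9020830 − 1 = 0.9020830.
Need (0.9020830)^m ≤ 10^(−10): m ≥ 10·ln10/|ln 0.9020830| = 23.0259/0.103049 = 223.446 ⇒ m = 224.

m = 224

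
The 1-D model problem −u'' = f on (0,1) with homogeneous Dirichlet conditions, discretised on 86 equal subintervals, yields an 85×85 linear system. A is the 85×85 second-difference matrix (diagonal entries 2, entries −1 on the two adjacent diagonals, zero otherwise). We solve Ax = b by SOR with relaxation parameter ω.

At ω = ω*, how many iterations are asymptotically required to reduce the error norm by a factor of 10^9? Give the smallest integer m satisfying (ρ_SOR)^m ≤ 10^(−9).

With n=85, ρ(Jacobi) = cos(π/86) = 0.9993328.
root = sin(π/86) = 0.0365220  (since 1−cos² = sin²).
ω* = 2/(1+0.0365220) = 1.9295297
and ρ(B_{ω*}) = 1.9295297 − 1 = 0.9295297.
(0.9295297)^m ≤ 10^{−9}  ⇒  m·ln(0.9295297) ≤ −9·ln10  ⇒  m ≥ 283.584  ⇒  m = 284

m = 284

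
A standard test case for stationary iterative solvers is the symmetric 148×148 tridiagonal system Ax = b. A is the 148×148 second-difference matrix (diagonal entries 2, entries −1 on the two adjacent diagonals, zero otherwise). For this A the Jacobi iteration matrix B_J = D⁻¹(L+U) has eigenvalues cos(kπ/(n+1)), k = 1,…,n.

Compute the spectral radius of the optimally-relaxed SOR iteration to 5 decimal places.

n=148: λ(B_J) = 1 − λ(A)/2 = cos(kπ/149); k=1 gives ρ_J = 0.99978.
√(1−ρ_J²) simplifies to sin(π/149) = 0.021083.
[ω*] 2 ÷ (1 + 0.021083) = 2 ÷ 1.021083 = 1.95870.
ρ(B_{ω*}) = ω*−1 = 0.95870

ρ_SOR = 0.95870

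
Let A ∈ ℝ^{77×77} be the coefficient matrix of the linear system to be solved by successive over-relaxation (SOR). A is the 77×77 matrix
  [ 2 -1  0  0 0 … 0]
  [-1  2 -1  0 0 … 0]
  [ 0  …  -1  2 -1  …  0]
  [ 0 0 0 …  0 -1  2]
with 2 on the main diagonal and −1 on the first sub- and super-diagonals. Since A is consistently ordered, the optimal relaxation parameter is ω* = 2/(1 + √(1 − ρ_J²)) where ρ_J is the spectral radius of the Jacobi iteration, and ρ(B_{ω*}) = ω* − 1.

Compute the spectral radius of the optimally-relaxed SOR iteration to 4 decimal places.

[ρ_J] n=77: ρ(B_J) = cos(π/(n+1)) = cos(π/78) = 0.9992.
√(1−ρ_J²) = |sin(π/78)| = 0.04027
[ω*] 2 ÷ (1 + 0.04027) = 2 ÷ 1.04027 = 1.9226.
and ρ(B_{ω*}) = 1.9226 − 1 = 0.9226.

ρ_SOR = 0.9226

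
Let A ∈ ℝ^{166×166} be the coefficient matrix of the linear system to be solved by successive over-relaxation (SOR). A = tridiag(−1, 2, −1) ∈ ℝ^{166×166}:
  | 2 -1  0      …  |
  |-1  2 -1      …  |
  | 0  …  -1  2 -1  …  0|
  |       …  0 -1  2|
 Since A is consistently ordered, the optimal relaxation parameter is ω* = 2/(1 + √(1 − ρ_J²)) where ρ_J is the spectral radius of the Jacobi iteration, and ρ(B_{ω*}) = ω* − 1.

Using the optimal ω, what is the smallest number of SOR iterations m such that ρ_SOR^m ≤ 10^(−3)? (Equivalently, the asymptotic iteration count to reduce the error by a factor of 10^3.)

ρ_J = max_k |cos(kπ/167)| = cos(π/167) = 0.9998231
√(1−ρ_J²) simplifies to sin(π/167) = 0.0188108.
ω* = 2/(1+0.0188108) = 1.9630730
ρ_SOR = ω* − 1 ≈ 0.9630730.
m ≥ 3·ln10 / (−ln 0.9630730) = 183.590; smallest integer m = 184.

m = 184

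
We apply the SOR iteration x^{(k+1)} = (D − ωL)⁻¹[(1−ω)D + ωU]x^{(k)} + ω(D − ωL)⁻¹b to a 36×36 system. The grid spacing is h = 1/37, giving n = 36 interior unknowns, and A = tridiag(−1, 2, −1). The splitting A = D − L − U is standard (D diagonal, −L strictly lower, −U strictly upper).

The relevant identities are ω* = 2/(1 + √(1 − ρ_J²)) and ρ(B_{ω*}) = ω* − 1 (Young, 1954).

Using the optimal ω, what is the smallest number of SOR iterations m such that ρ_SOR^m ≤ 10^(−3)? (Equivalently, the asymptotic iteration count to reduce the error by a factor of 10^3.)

m = 41

With n=36, ρ(Jacobi) = cos(π/37) = 0.9963975.
root = sin(π/37) = 0.0848059  (since 1−cos² = sin²).
ω* = 2 / (1 + 0.0848059) = 2 / 1.0848059 ≈ 1.8436478.
Hence ρ(B_{ω*}) = 1.8436478 − 1 = 0.8436478.
For 3 digits: m = 3·ln10 / (−ln 0.8436478) = 6.90776/0.17002 = 40.629; round up → m = 41.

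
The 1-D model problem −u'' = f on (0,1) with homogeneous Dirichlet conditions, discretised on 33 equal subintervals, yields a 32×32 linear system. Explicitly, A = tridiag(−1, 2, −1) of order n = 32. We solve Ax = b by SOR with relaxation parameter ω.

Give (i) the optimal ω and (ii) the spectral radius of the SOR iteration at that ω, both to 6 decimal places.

spectrum of D⁻¹(L+U) = {cos(kπ/33) : 1≤k≤32}; ρ_J = cos(π/33) = 0.995472.
√(1 − cos²(π/33)) = sin(π/33) ≈ 0.0950560.
Then 2/(1+√(1−ρ_J²)) = 2/(1+0.0950560); ω* = 2/1.0950560 = 1.826391.
[ρ_SOR] ω* − 1 = 0.826391.

ω* = 1.826391, ρ_SOR = 0.826391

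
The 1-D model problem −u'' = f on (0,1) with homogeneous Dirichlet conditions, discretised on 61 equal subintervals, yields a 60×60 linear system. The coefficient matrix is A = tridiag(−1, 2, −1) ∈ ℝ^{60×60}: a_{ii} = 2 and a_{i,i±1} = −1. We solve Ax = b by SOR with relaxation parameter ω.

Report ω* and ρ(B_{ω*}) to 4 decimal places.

½·tridiag(1,0,1) at n=60: λ_k = cos(kπ/61); max |λ| at k=1 ⇒ ρ_J = cos(π/61) ≈ 0.9987.
1 − cos²(π/61) = sin²(π/61) ⇒ √(1−ρ_J²) = sin(π/61) = 0.05148.
ω* = 2 / (1 + 0.05148) = 2 / 1.05148 ≈ 1.9021.
ρ(B_{ω*}) = ω*−1 = 0.9021

ω* = 1.9021, ρ_SOR = 0.9021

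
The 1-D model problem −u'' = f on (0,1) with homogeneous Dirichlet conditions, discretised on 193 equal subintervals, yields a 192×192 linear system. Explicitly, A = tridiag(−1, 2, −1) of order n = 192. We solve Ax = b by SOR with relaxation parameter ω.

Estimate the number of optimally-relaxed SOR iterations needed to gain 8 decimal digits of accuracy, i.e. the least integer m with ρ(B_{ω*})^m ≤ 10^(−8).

m = 566

With n=192, ρ(Jacobi) = cos(π/193) = 0.9998675.
√(1−ρ_J²) simplifies to sin(π/193) = 0.0162770.
[ω*] 2 ÷ (1 + 0.0162770) = 2 ÷ 1.0162770 = 1.9679674.
Hence ρ(B_{ω*}) = 1.9679674 − 1 = 0.9679674.
m ≥ 8·ln10 / (−ln 0.9679674) = 565.800; smallest integer m = 566.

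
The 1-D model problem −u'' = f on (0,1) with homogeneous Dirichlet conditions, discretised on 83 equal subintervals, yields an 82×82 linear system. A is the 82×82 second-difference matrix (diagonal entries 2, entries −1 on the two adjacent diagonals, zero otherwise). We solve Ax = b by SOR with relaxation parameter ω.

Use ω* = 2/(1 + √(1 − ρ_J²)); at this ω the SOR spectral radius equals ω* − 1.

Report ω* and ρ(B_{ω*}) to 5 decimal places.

n=82: λ(B_J) = 1 − λ(A)/2 = cos(kπ/83); k=1 gives ρ_J = 0.99928.
1 − cos²(π/83) = sin²(π/83) ⇒ √(1−ρ_J²) = sin(π/83) = 0.037841.
Then 2/(1+√(1−ρ_J²)) = 2/(1+0.037841); ω* = 2/1.037841 = 1.92708.
ρ_SOR = ω* − 1 = 1.92708 − 1 = 0.92708.

ω* = 1.92708, ρ_SOR = 0.92708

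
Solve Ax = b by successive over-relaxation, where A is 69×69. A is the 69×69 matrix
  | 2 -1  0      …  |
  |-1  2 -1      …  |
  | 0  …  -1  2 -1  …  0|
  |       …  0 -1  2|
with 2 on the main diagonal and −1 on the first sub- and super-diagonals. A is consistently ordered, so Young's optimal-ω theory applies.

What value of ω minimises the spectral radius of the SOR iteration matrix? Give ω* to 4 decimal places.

n=69: λ(B_J) = 1 − λ(A)/2 = cos(kπ/70); k=1 gives ρ_J = 0.9990.
√(1 − cos²(π/70)) = sin(π/70) ≈ 0.04486.
ω* = 2 / (1 + 0.04486) = 2 / 1.04486 ≈ 1.9141.
and ρ(B_{ω*}) = 1.9141 − 1 = 0.9141.

ω* = 1.9141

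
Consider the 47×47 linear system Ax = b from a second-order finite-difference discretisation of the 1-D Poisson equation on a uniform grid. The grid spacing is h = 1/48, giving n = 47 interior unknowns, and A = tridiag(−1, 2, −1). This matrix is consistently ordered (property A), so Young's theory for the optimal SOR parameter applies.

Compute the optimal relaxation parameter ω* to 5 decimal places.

ω* = 1.87722

spectrum of D⁻¹(L+U) = {cos(kπ/48) : 1≤k≤47}; ρ_J = cos(π/48) = 0.99786.
1 − cos²(π/48) = sin²(π/48) ⇒ √(1−ρ_J²) = sin(π/48) = 0.065403.
ω* = 2/(1+0.065403) = 1.87722
ρ_SOR = ω* − 1 ≈ 0.87722.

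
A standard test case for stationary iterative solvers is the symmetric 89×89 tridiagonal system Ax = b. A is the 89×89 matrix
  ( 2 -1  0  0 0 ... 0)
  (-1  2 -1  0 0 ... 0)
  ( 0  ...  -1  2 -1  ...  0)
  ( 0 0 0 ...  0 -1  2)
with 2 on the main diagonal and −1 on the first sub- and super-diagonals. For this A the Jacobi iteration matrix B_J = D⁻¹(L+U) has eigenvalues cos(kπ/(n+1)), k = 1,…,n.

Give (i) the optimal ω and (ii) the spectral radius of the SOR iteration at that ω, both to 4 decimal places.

½·tridiag(1,0,1) at n=89: λ_k = cos(kπ/90); max |λ| at k=1 ⇒ ρ_J = cos(π/90) ≈ 0.9994.
√(1−ρ_J²) simplifies to sin(π/90) = 0.03490.
ω* = 2 / (1 + 0.03490) = 2 / 1.03490 ≈ 1.9326.
and ρ(B_{ω*}) = 1.9326 − 1 = 0.9326.

ω* = 1.9326, ρ_SOR = 0.9326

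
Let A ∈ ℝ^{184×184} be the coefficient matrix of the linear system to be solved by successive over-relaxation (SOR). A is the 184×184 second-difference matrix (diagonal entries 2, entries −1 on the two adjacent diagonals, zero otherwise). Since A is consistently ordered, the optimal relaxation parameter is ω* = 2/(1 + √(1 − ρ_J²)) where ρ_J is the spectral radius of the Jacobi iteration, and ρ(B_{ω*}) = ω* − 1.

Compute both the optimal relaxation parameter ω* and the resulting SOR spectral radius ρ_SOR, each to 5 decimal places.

ω* = 1.96661, ρ_SOR = 0.96661

spectrum of D⁻¹(L+U) = {cos(kπ/185) : 1≤k≤184}; ρ_J = cos(π/185) = 0.99986.
√(1 − cos²(π/185)) = sin(π/185) ≈ 0.016981.
ω* = 2 / (1 + 0.016981) = 2 / 1.016981 ≈ 1.96661.
ρ_SOR = ω* − 1 = 1.96661 − 1 = 0.96661.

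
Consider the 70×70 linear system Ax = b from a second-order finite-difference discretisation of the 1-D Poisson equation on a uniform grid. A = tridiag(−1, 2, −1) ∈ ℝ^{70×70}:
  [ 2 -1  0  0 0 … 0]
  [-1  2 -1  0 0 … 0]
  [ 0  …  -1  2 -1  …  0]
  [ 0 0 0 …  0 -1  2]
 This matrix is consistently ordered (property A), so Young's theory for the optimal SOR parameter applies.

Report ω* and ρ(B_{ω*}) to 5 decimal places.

ω* = 1.91528, ρ_SOR = 0.91528

ρ_J = max_k |cos(kπ/71)| = cos(π/71) = 0.99902
1 − cos²(π/71) = sin²(π/71) ⇒ √(1−ρ_J²) = sin(π/71) = 0.044233.
ω* = 2/(1+0.044233) = 1.91528
[ρ_SOR] ω* − 1 = 0.91528.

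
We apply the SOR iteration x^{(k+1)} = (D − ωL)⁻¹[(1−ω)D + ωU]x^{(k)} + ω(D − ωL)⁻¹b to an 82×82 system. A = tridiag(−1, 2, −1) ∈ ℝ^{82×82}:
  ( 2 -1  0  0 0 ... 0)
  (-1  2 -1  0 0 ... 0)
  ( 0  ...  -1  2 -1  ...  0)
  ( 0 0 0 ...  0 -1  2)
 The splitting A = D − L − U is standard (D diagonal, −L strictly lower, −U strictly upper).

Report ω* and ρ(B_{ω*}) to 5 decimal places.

With n=82, ρ(Jacobi) = cos(π/83) = 0.99928.
root = sin(π/83) = 0.037841  (since 1−cos² = sin²).
Young: ω* = 2/(1+√(1−ρ_J²)) = 2/(1+0.037841) = 2/1.037841 = 1.92708.
ρ(B_{ω*}) = ω*−1 = 0.92708

ω* = 1.92708, ρ_SOR = 0.92708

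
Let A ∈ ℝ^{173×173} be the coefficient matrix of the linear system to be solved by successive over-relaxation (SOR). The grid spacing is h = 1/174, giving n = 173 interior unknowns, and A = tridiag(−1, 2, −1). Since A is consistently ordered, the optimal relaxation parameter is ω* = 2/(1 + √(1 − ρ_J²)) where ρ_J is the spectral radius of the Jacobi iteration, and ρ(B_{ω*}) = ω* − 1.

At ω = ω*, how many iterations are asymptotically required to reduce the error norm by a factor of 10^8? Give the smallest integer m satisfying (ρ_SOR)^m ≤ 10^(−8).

n=173: λ(B_J) = 1 − λ(A)/2 = cos(kπ/174); k=1 gives ρ_J = 0.9998370.
root = sin(π/174) = 0.0180541  (since 1−cos² = sin²).
So ω* = 2/1.0180541 = 1.9645321 (Young).
ρ_SOR = ω* − 1 ≈ 0.9645321.
(0.9645321)^m ≤ 10^{−8}  ⇒  m·ln(0.9645321) ≤ −8·ln10  ⇒  m ≥ 510.096  ⇒  m = 511

m = 511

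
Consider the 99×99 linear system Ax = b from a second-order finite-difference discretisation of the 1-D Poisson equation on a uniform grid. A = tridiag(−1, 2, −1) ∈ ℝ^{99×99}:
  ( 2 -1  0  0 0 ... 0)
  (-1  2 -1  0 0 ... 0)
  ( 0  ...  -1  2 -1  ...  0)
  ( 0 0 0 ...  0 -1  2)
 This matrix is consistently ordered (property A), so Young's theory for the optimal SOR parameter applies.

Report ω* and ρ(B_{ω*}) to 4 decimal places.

ρ_J = max_k |cos(kπ/100)| = cos(π/100) = 0.9995
1 − cos²(π/100) = sin²(π/100) ⇒ √(1−ρ_J²) = sin(π/100) = 0.03141.
Then 2/(1+√(1−ρ_J²)) = 2/(1+0.03141); ω* = 2/1.03141 = 1.9391.
[ρ_SOR] ω* − 1 = 0.9391.

ω* = 1.9391, ρ_SOR = 0.9391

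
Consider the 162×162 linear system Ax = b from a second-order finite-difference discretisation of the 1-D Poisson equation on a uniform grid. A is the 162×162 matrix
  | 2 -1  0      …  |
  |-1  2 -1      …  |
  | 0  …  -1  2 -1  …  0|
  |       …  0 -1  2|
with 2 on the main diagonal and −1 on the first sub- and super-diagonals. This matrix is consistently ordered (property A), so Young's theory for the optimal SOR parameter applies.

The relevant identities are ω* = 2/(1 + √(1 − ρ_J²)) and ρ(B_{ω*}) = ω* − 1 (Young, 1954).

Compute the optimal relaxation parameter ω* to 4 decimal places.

B_J for the 162×162 system has eigenvalues cos(kπ/163); ρ_J = cos(π/163) = 0.9998.
√(1−ρ_J²) = |sin(π/163)| = 0.01927
Then 2/(1+√(1−ρ_J²)) = 2/(1+0.01927); ω* = 2/1.01927 = 1.9622.
ρ(B_{ω*}) = ω*−1 = 0.9622

ω* = 1.9622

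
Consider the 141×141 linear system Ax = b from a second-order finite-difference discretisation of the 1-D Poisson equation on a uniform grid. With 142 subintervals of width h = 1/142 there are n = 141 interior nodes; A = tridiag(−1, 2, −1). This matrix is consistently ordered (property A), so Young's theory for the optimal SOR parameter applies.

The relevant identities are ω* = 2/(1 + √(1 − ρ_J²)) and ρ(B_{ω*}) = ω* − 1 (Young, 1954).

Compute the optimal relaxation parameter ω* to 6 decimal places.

ω* = 1.956713

n=141: λ(B_J) = 1 − λ(A)/2 = cos(kπ/142); k=1 gives ρ_J = 0.999755.
√(1−ρ_J²) simplifies to sin(π/142) = 0.0221221.
[ω*] 2 ÷ (1 + 0.0221221) = 2 ÷ 1.0221221 = 1.956713.
Hence ρ(B_{ω*}) = 1.956713 − 1 = 0.956713.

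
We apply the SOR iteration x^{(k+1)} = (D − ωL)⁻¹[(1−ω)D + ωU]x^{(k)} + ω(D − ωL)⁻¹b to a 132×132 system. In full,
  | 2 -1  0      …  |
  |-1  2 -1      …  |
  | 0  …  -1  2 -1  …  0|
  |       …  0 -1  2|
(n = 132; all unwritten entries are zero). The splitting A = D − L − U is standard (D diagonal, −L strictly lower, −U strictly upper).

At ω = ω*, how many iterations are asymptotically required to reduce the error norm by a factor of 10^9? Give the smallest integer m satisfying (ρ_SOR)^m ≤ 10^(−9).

ρ_J = max_k |cos(kπ/133)| = cos(π/133) = 0.9997210
√(1−ρ_J²) = |sin(π/133)| = 0.0236188
ω* = 2/(1 + 0.0236188) = 2/1.0236188 = 1.9538524.
At ω = 1.9538524 every |λ(B_ω)| = ω−1, so ρ_SOR = 0.9538524.
For 9 digits: m = 9·ln10 / (−ln 0.9538524) = 20.7233/0.0472463 = 438.623; round up → m = 439.

m = 439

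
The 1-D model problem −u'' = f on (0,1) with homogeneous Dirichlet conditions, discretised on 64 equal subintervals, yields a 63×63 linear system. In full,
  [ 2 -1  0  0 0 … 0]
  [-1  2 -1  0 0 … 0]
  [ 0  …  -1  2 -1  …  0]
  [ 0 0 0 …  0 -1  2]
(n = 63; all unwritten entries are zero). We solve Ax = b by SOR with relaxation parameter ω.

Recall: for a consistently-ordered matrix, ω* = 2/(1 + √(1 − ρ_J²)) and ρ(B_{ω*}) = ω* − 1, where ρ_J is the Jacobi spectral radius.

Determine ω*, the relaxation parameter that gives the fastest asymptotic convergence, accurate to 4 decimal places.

ω* = 1.9065

n=63: λ(B_J) = 1 − λ(A)/2 = cos(kπ/64); k=1 gives ρ_J = 0.9988.
√(1−ρ_J²) = |sin(π/64)| = 0.04907
Young: ω* = 2/(1+√(1−ρ_J²)) = 2/(1+0.04907) = 2/1.04907 = 1.9065.
and ρ(B_{ω*}) = 1.9065 − 1 = 0.9065.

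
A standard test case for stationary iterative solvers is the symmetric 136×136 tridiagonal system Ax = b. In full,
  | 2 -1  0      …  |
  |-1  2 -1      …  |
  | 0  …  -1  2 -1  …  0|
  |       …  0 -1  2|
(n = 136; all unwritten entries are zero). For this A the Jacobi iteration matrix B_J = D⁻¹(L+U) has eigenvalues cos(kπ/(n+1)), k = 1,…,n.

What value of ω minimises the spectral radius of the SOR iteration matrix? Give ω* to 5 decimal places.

[ρ_J] n=136: ρ(B_J) = cos(π/(n+1)) = cos(π/137) = 0.99974.
√(1−ρ_J²) = |sin(π/137)| = 0.022929
ω* = 2 / (1 + 0.022929) = 2 / 1.022929 ≈ 1.95517.
At ω = 1.95517 every |λ(B_ω)| = ω−1, so ρ_SOR = 0.95517.

ω* = 1.95517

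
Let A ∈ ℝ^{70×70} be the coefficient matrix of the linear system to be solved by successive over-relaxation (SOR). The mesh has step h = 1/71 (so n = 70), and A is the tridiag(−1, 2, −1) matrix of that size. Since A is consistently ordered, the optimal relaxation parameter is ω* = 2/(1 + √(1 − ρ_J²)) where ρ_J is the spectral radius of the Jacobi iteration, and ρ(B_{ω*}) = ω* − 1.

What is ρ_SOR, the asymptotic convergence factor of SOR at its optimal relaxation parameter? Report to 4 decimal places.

ρ_SOR = 0.9153

n=70: λ(B_J) = 1 − λ(A)/2 = cos(kπ/71); k=1 gives ρ_J = 0.9990.
1 − cos²(π/71) = sin²(π/71) ⇒ √(1−ρ_J²) = sin(π/71) = 0.04423.
ω* = 2 / (1 + 0.04423) = 2 / 1.04423 ≈ 1.9153.
ρ(B_{ω*}) = ω*−1 = 0.9153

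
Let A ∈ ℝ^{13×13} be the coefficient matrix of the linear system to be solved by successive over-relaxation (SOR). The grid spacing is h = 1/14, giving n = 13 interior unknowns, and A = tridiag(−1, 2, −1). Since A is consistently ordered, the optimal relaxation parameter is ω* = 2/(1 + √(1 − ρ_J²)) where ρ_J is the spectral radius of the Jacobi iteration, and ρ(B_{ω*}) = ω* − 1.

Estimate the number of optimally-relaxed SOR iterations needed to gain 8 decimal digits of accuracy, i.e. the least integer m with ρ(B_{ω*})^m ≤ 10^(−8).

With n=13, ρ(Jacobi) = cos(π/14) = 0.9749279.
1 − cos²(π/14) = sin²(π/14) ⇒ √(1−ρ_J²) = sin(π/14) = 0.2225209.
ω* = 2 / (1 + 0.2225209) = 2 / 1.2225209 ≈ 1.6359639.
Hence ρ(B_{ω*}) = 1.6359639 − 1 = 0.6359639.
For 8 digits: m = 8·ln10 / (−ln 0.6359639) = 18.4207/0.452613 = 40.699; round up → m = 41.

m = 41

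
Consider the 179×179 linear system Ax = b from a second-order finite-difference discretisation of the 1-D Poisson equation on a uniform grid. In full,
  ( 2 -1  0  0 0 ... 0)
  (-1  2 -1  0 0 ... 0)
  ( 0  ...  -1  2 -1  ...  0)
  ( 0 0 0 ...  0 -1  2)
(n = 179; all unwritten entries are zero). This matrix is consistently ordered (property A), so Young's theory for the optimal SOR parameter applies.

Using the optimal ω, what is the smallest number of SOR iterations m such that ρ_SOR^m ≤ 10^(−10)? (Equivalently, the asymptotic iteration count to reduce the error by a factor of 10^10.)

m = 660

[ρ_J] n=179: ρ(B_J) = cos(π/(n+1)) = cos(π/180) = 0.9998477.
root = sin(π/180) = 0.0174524  (since 1−cos² = sin²).
Then 2/(1+√(1−ρ_J²)) = 2/(1+0.0174524); ω* = 2/1.0174524 = 1.9656939.
ρ(B_{ω*}) = ω*−1 = 0.9656939
(0.9656939)^m ≤ 10^{−10}  ⇒  m·ln(0.9656939) ≤ −10·ln10  ⇒  m ≥ 659.609  ⇒  m = 660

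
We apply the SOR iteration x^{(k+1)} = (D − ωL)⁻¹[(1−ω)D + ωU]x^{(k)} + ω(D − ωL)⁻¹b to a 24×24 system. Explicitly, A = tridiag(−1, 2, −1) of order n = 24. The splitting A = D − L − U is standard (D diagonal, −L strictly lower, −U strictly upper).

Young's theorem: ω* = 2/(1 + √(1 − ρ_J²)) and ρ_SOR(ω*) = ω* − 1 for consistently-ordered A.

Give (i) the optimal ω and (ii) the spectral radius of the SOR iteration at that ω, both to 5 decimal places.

ω* = 1.77725, ρ_SOR = 0.77725

With n=24, ρ(Jacobi) = cos(π/25) = 0.99211.
root = sin(π/25) = 0.125333  (since 1−cos² = sin²).
So ω* = 2/1.125333 = 1.77725 (Young).
Hence ρ(B_{ω*}) = 1.77725 − 1 = 0.77725.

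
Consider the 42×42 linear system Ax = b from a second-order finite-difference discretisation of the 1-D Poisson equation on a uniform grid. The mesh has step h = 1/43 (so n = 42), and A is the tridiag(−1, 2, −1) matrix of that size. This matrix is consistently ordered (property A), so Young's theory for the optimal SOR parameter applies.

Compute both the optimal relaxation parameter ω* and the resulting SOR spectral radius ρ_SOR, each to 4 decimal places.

ω* = 1.8639, ρ_SOR = 0.8639

n=42: λ(B_J) = 1 − λ(A)/2 = cos(kπ/43); k=1 gives ρ_J = 0.9973.
√(1−ρ_J²) = |sin(π/43)| = 0.07300
[ω*] 2 ÷ (1 + 0.07300) = 2 ÷ 1.07300 = 1.8639.
Hence ρ(B_{ω*}) = 1.8639 − 1 = 0.8639.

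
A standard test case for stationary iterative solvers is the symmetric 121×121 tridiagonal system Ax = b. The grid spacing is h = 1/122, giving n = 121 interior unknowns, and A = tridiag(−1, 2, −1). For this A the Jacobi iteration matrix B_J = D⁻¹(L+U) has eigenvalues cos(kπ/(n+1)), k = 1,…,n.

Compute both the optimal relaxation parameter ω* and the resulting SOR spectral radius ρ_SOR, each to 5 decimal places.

spectrum of D⁻¹(L+U) = {cos(kπ/122) : 1≤k≤121}; ρ_J = cos(π/122) = 0.99967.
√(1−ρ_J²) = |sin(π/122)| = 0.025748
Then 2/(1+√(1−ρ_J²)) = 2/(1+0.025748); ω* = 2/1.025748 = 1.94980.
and ρ(B_{ω*}) = 1.94980 − 1 = 0.94980.

ω* = 1.94980, ρ_SOR = 0.94980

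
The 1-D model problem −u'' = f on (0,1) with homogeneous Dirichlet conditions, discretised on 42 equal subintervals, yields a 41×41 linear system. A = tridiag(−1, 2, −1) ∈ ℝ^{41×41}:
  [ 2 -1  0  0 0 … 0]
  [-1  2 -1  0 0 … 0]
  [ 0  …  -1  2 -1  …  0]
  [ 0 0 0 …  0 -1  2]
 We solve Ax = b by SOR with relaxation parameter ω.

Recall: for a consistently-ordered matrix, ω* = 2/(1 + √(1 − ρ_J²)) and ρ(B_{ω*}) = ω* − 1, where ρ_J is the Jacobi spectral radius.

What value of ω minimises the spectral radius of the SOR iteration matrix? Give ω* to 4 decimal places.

ρ_J = max_k |cos(kπ/42)| = cos(π/42) = 0.9972
root = sin(π/42) = 0.07473  (since 1−cos² = sin²).
So ω* = 2/1.07473 = 1.8609 (Young).
ρ(B_{ω*}) = ω*−1 = 0.8609

ω* = 1.8609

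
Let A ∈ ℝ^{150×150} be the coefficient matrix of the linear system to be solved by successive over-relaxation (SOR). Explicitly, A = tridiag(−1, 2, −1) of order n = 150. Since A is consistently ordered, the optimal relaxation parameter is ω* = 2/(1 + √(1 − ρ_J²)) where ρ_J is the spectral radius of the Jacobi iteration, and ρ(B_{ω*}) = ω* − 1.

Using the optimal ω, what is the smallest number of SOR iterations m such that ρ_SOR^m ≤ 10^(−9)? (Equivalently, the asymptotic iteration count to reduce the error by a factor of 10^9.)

n=150: λ(B_J) = 1 − λ(A)/2 = cos(kπ/151); k=1 gives ρ_J = 0.9997836.
√(1−ρ_J²) simplifies to sin(π/151) = 0.0208037.
Young: ω* = 2/(1+√(1−ρ_J²)) = 2/(1+0.0208037) = 2/1.0208037 = 1.9592405.
At ω = 1.9592405 every |λ(B_ω)| = ω−1, so ρ_SOR = 0.9592405.
(0.9592405)^m ≤ 10^{−9}  ⇒  m·ln(0.9592405) ≤ −9·ln10  ⇒  m ≥ 497.995  ⇒  m = 498

m = 498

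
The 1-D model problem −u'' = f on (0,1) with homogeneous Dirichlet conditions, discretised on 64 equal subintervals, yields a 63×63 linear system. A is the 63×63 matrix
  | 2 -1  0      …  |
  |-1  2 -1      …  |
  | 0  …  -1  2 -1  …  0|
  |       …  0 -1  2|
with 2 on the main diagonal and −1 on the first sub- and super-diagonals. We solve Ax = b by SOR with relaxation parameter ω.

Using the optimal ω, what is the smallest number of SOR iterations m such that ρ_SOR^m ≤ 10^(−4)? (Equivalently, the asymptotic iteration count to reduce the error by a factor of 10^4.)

m = 94

B_J for the 63×63 system has eigenvalues cos(kπ/64); ρ_J = cos(π/64) = 0.9987955.
√(1−ρ_J²) simplifies to sin(π/64) = 0.0490677.
ω* = 2 / (1 + 0.0490677) = 2 / 1.0490677 ≈ 1.9064547.
ρ_SOR = ω* − 1 = 1.9064547 − 1 = 0.9064547.
4·ln10 = 9.21034; −ln(0.9064547) = 0.0982142; m = ⌈9.21034/0.0982142⌉ = ⌈93.778⌉ = 94.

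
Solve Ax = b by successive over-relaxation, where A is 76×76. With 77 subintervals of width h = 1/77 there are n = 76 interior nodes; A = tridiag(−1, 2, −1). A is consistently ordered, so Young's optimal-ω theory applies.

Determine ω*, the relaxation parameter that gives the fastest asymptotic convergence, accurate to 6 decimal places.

ω* = 1.921620

B_J for the 76×76 system has eigenvalues cos(kπ/77); ρ_J = cos(π/77) = 0.999168.
1 − cos²(π/77) = sin²(π/77) ⇒ √(1−ρ_J²) = sin(π/77) = 0.0407886.
Then 2/(1+√(1−ρ_J²)) = 2/(1+0.0407886); ω* = 2/1.0407886 = 1.921620.
ρ(B_{ω*}) = ω*−1 = 0.921620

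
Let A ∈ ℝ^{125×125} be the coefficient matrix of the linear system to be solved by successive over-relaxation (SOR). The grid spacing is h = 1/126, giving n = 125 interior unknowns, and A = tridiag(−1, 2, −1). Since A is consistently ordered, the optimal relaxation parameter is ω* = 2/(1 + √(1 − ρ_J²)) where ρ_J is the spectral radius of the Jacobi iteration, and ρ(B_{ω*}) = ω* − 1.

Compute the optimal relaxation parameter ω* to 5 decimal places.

ω* = 1.95135

ρ_J = max_k |cos(kπ/126)| = cos(π/126) = 0.99969
√(1−ρ_J²) = |sin(π/126)| = 0.024931
Then 2/(1+√(1−ρ_J²)) = 2/(1+0.024931); ω* = 2/1.024931 = 1.95135.
ρ_SOR = ω* − 1 ≈ 0.95135.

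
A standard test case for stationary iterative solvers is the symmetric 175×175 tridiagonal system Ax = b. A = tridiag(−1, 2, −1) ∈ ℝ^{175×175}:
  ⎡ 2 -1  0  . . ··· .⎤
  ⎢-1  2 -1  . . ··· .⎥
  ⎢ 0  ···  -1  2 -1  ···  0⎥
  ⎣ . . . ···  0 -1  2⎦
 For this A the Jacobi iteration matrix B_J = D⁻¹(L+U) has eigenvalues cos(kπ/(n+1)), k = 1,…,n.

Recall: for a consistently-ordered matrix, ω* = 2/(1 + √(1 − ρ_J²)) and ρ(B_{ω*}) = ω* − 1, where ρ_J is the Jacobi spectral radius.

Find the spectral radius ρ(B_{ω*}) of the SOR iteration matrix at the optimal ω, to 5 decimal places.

[ρ_J] n=175: ρ(B_J) = cos(π/(n+1)) = cos(π/176) = 0.99984.
√(1−ρ_J²) = |sin(π/176)| = 0.017849
ω* = 2/(1+0.017849) = 1.96493
[ρ_SOR] ω* − 1 = 0.96493.

ρ_SOR = 0.96493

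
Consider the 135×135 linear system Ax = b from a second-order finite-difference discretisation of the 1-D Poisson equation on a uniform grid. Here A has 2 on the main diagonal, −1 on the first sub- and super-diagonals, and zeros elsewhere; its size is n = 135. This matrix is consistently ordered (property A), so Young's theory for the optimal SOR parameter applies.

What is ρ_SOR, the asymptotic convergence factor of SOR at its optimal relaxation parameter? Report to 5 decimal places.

ρ_SOR = 0.95485

spectrum of D⁻¹(L+U) = {cos(kπ/136) : 1≤k≤135}; ρ_J = cos(π/136) = 0.99973.
√(1 − cos²(π/136)) = sin(π/136) ≈ 0.023098.
[ω*] 2 ÷ (1 + 0.023098) = 2 ÷ 1.023098 = 1.95485.
ρ(B_{ω*}) = ω*−1 = 0.95485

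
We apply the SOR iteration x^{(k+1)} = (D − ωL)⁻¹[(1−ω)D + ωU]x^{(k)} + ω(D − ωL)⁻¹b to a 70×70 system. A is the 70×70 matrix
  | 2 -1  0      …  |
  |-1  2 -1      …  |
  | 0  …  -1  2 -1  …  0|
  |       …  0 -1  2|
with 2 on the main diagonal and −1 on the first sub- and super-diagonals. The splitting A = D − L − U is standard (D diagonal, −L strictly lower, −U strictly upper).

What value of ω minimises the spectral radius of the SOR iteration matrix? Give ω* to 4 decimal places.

spectrum of D⁻¹(L+U) = {cos(kπ/71) : 1≤k≤70}; ρ_J = cos(π/71) = 0.9990.
√(1−ρ_J²) = |sin(π/71)| = 0.04423
ω* = 2/(1 + 0.04423) = 2/1.04423 = 1.9153.
ρ_SOR = ω* − 1 ≈ 0.9153.

ω* = 1.9153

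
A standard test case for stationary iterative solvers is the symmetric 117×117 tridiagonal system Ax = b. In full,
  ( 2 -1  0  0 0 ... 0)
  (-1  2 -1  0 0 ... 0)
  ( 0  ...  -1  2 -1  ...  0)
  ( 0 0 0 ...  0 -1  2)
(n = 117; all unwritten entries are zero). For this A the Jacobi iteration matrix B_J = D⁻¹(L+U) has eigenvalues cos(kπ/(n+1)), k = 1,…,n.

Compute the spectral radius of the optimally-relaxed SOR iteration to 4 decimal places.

ρ_SOR = 0.9481

B_J for the 117×117 system has eigenvalues cos(kπ/118); ρ_J = cos(π/118) = 0.9996.
√(1 − cos²(π/118)) = sin(π/118) ≈ 0.02662.
ω* = 2/(1+0.02662) = 1.9481
ρ_SOR = ω* − 1 ≈ 0.9481.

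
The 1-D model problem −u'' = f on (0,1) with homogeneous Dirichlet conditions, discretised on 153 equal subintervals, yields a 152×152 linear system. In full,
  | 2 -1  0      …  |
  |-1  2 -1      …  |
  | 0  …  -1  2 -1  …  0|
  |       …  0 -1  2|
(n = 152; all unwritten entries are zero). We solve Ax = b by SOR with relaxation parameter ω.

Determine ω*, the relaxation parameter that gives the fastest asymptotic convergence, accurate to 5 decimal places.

ω* = 1.95976

spectrum of D⁻¹(L+U) = {cos(kπ/153) : 1≤k≤152}; ρ_J = cos(π/153) = 0.99979.
1 − cos²(π/153) = sin²(π/153) ⇒ √(1−ρ_J²) = sin(π/153) = 0.020532.
Young: ω* = 2/(1+√(1−ρ_J²)) = 2/(1+0.020532) = 2/1.020532 = 1.95976.
ρ_SOR = ω* − 1 ≈ 0.95976.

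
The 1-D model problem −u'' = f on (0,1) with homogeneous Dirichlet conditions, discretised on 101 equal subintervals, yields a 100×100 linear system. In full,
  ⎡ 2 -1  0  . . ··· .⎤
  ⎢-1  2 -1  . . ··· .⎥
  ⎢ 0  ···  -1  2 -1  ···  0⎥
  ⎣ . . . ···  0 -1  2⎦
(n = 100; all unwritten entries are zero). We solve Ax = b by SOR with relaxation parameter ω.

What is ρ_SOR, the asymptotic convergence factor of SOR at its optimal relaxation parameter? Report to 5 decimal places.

ρ_SOR = 0.93968

B_J for the 100×100 system has eigenvalues cos(kπ/101); ρ_J = cos(π/101) = 0.99952.
√(1−ρ_J²) = |sin(π/101)| = 0.031100
[ω*] 2 ÷ (1 + 0.031100) = 2 ÷ 1.031100 = 1.93968.
At ω = 1.93968 every |λ(B_ω)| = ω−1, so ρ_SOR = 0.93968.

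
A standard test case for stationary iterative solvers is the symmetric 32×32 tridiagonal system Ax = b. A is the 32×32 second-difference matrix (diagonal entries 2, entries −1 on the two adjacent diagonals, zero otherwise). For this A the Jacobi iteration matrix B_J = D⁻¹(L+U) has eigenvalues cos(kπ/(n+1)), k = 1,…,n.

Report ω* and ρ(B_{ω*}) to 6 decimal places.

ω* = 1.826391, ρ_SOR = 0.826391

With n=32, ρ(Jacobi) = cos(π/33) = 0.995472.
root = sin(π/33) = 0.0950560  (since 1−cos² = sin²).
So ω* = 2/1.0950560 = 1.826391 (Young).
At ω = 1.826391 every |λ(B_ω)| = ω−1, so ρ_SOR = 0.826391.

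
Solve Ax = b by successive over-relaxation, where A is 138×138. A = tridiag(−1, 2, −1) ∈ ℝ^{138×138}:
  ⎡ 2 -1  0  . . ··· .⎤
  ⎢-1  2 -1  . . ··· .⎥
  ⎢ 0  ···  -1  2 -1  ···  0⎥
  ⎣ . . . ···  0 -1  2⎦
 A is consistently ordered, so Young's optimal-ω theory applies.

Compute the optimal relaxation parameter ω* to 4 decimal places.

ω* = 1.9558

B_J for the 138×138 system has eigenvalues cos(kπ/139); ρ_J = cos(π/139) = 0.9997.
√(1−ρ_J²) = |sin(π/139)| = 0.02260
ω* = 2/(1+0.02260) = 1.9558
and ρ(B_{ω*}) = 1.9558 − 1 = 0.9558.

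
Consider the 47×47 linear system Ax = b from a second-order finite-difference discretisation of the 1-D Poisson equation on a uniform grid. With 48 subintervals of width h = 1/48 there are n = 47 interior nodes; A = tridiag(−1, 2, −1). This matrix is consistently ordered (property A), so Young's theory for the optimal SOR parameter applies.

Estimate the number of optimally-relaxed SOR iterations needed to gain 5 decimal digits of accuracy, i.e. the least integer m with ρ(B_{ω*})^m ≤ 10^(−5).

m = 88

With n=47, ρ(Jacobi) = cos(π/48) = 0.9978589.
1 − cos²(π/48) = sin²(π/48) ⇒ √(1−ρ_J²) = sin(π/48) = 0.0654031.
ω* = 2/(1 + 0.0654031) = 2/1.0654031 = 1.8772237.
Hence ρ(B_{ω*}) = 1.8772237 − 1 = 0.8772237.
5·ln10 = 11.5129; −ln(0.8772237) = 0.130993; m = ⌈11.5129/0.130993⌉ = ⌈87.889⌉ = 88.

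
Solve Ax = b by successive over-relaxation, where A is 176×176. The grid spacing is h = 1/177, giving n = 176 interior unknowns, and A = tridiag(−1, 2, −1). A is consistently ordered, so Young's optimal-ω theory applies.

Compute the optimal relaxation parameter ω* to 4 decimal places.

spectrum of D⁻¹(L+U) = {cos(kπ/177) : 1≤k≤176}; ρ_J = cos(π/177) = 0.9998.
√(1−ρ_J²) = |sin(π/177)| = 0.01775
[ω*] 2 ÷ (1 + 0.01775) = 2 ÷ 1.01775 = 1.9651.
ρ_SOR = ω* − 1 ≈ 0.9651.

ω* = 1.9651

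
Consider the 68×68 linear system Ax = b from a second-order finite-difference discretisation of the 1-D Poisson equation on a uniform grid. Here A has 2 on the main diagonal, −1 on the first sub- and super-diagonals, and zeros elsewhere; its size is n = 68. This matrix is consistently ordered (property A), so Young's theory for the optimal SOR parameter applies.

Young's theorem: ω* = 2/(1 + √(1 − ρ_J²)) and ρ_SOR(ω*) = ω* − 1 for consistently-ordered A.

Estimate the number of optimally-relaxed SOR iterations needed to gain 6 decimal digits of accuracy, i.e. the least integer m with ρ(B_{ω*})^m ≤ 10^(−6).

spectrum of D⁻¹(L+U) = {cos(kπ/69) : 1≤k≤68}; ρ_J = cos(π/69) = 0.9989637.
root = sin(π/69) = 0.0455146  (since 1−cos² = sin²).
ω* = 2/(1 + 0.0455146) = 2/1.0455146 = 1.9129336.
At ω = 1.9129336 every |λ(B_ω)| = ω−1, so ρ_SOR = 0.9129336.
ρ_SOR^m ≤ 10^(−6) ⇔ m ≥ 6·ln10/(−ln 0.9129336) = 13.8155/0.0910921 = 151.665; m = ⌈151.665⌉ = 152.

m = 152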